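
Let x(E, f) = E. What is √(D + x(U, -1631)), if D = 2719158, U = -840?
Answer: √2718318 ≈ 1648.7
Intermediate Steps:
√(D + x(U, -1631)) = √(2719158 - 840) = √2718318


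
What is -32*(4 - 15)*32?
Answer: 11264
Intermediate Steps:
-32*(4 - 15)*32 = -32*(-11)*32 = 352*32 = 11264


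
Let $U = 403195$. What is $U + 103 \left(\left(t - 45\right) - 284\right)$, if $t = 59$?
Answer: $375385$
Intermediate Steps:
$U + 103 \left(\left(t - 45\right) - 284\right) = 403195 + 103 \left(\left(59 - 45\right) - 284\right) = 403195 + 103 \left(14 - 284\right) = 403195 + 103 \left(-270\right) = 403195 - 27810 = 375385$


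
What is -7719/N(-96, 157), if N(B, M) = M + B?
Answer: -7719/61 ≈ -126.54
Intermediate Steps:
N(B, M) = B + M
-7719/N(-96, 157) = -7719/(-96 + 157) = -7719/61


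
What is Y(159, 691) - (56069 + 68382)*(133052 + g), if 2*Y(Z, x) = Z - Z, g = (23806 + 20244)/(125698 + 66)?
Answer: -1041231473883939/62882 ≈ -1.6558e+10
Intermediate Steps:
g = 22025/62882 (g = 44050/125764 = 44050*(1/125764) = 22025/62882 ≈ 0.35026)
Y(Z, x) = 0 (Y(Z, x) = (Z - Z)/2 = (1/2)*0 = 0)
Y(159, 691) - (56069 + 68382)*(133052 + g) = 0 - (56069 + 68382)*(133052 + 22025/62882) = 0 - 124451*8366597889/62882 = 0 - 1*1041231473883939/62882 = 0 - 1041231473883939/62882 = -1041231473883939/62882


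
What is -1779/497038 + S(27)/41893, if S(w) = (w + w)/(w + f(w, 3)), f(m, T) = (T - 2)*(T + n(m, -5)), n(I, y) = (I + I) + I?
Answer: -2748576255/770429278558 ≈ -0.0035676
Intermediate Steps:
n(I, y) = 3*I (n(I, y) = 2*I + I = 3*I)
f(m, T) = (-2 + T)*(T + 3*m) (f(m, T) = (T - 2)*(T + 3*m) = (-2 + T)*(T + 3*m))
S(w) = 2*w/(3 + 4*w) (S(w) = (w + w)/(w + (3² - 6*w - 2*3 + 3*3*w)) = (2*w)/(w + (9 - 6*w - 6 + 9*w)) = (2*w)/(w + (3 + 3*w)) = (2*w)/(3 + 4*w) = 2*w/(3 + 4*w))
-1779/497038 + S(27)/41893 = -1779/497038 + (2*27/(3 + 4*27))/41893 = -1779*1/497038 + (2*27/(3 + 108))*(1/41893) = -1779/497038 + (2*27/111)*(1/41893) = -1779/497038 + (2*27*(1/111))*(1/41893) = -1779/497038 + (18/37)*(1/41893) = -1779/497038 + 18/1550041 = -2748576255/770429278558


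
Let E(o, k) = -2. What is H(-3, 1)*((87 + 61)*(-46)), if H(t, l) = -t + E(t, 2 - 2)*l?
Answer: -6808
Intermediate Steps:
H(t, l) = -t - 2*l
H(-3, 1)*((87 + 61)*(-46)) = (-1*(-3) - 2*1)*((87 + 61)*(-46)) = (3 - 2)*(148*(-46)) = 1*(-6808) = -6808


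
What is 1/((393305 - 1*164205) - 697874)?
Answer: -1/468774 ≈ -2.1332e-6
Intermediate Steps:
1/((393305 - 1*164205) - 697874) = 1/((393305 - 164205) - 697874) = 1/(229100 - 697874) = 1/(-468774) = -1/468774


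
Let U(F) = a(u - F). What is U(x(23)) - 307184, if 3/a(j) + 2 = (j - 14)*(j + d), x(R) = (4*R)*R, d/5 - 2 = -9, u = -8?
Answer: -1417942912957/4615940 ≈ -3.0718e+5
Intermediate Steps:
d = -35 (d = 10 + 5*(-9) = 10 - 45 = -35)
x(R) = 4*R**2
a(j) = 3/(-2 + (-35 + j)*(-14 + j)) (a(j) = 3/(-2 + (j - 14)*(j - 35)) = 3/(-2 + (-14 + j)*(-35 + j)) = 3/(-2 + (-35 + j)*(-14 + j)))
U(F) = 3/(880 + (-8 - F)**2 + 49*F) (U(F) = 3/(488 + (-8 - F)**2 - 49*(-8 - F)) = 3/(488 + (-8 - F)**2 + (392 + 49*F)) = 3/(880 + (-8 - F)**2 + 49*F))
U(x(23)) - 307184 = 3/(944 + (4*23**2)**2 + 65*(4*23**2)) - 307184 = 3/(944 + (4*529)**2 + 65*(4*529)) - 307184 = 3/(944 + 2116**2 + 65*2116) - 307184 = 3/(944 + 4477456 + 137540) - 307184 = 3/4615940 - 307184 = -1417942912957/4615940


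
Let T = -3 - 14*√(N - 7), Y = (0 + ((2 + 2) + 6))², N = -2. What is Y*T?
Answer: -300 - 4200*I ≈ -300.0 - 4200.0*I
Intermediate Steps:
Y = 100 (Y = (0 + (4 + 6))² = (0 + 10)² = 10² = 100)
T = -3 - 42*I (T = -3 - 14*√(-2 - 7) = -3 - 42*I ≈ -3.0 - 42.0*I)
Y*T = 100*(-3 - 42*I) = -300 - 4200*I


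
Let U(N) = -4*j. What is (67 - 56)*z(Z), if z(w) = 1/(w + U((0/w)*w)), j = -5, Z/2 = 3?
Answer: 11/26 ≈ 0.42308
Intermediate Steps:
Z = 6 (Z = 2*3 = 6)
U(N) = 20 (U(N) = -4*(-5) = 20)
z(w) = 1/(20 + w) (z(w) = 1/(w + 20) = 1/(20 + w))
(67 - 56)*z(Z) = (67 - 56)/(20 + 6) = 11/26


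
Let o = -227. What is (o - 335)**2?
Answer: 315844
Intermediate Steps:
(o - 335)**2 = (-227 - 335)**2 = (-562)**2 = 315844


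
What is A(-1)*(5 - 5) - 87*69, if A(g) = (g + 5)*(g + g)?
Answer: -6003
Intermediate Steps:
A(g) = 2*g*(5 + g) (A(g) = (5 + g)*(2*g) = 2*g*(5 + g))
A(-1)*(5 - 5) - 87*69 = (2*(-1)*(5 - 1))*(5 - 5) - 87*69 = (2*(-1)*4)*0 - 6003 = -8*0 - 6003 = 0 - 6003 = -6003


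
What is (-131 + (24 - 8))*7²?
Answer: -5635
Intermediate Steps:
(-131 + (24 - 8))*7² = (-131 + 16)*49 = -115*49 = -5635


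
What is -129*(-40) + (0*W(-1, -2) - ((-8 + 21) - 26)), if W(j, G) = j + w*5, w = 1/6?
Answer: 5173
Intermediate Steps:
w = ⅙ ≈ 0.16667
W(j, G) = ⅚ + j (W(j, G) = j + (⅙)*5 = j + ⅚ = ⅚ + j)
-129*(-40) + (0*W(-1, -2) - ((-8 + 21) - 26)) = -129*(-40) + (0*(⅚ - 1) - ((-8 + 21) - 26)) = 5160 + (0*(-⅙) - (13 - 26)) = 5160 + (0 - 1*(-13)) = 5160 + (0 + 13) = 5160 + 13 = 5173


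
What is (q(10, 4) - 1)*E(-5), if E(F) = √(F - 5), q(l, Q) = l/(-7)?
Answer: -17*I*√10/7 ≈ -7.6798*I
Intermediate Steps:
q(l, Q) = -l/7 (q(l, Q) = l*(-⅐) = -l/7)
E(F) = √(-5 + F)
(q(10, 4) - 1)*E(-5) = (-⅐*10 - 1)*√(-5 - 5) = (-10/7 - 1)*√(-10) = -17*I*√10/7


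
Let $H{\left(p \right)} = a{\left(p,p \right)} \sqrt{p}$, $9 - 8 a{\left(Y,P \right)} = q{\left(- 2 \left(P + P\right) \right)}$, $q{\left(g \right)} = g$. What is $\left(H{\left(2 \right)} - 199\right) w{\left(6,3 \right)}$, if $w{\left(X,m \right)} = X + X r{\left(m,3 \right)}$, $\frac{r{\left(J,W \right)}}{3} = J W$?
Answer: $-33432 + 357 \sqrt{2} \approx -32927.0$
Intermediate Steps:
$r{\left(J,W \right)} = 3 J W$
$w{\left(X,m \right)} = X + 9 X m$ ($w{\left(X,m \right)} = X + X 3 m 3 = X + X 9 m = X + 9 X m$)
$a{\left(Y,P \right)} = \frac{9}{8} + \frac{P}{2}$ ($a{\left(Y,P \right)} = \frac{9}{8} - \frac{\left(-2\right) \left(P + P\right)}{8} = \frac{9}{8} - \frac{\left(-2\right) 2 P}{8} = \frac{9}{8} - \frac{\left(-4\right) P}{8} = \frac{9}{8} + \frac{P}{2}$)
$H{\left(p \right)} = \sqrt{p} \left(\frac{9}{8} + \frac{p}{2}\right)$ ($H{\left(p \right)} = \left(\frac{9}{8} + \frac{p}{2}\right) \sqrt{p} = \sqrt{p} \left(\frac{9}{8} + \frac{p}{2}\right)$)
$\left(H{\left(2 \right)} - 199\right) w{\left(6,3 \right)} = \left(\frac{\sqrt{2} \left(9 + 4 \cdot 2\right)}{8} - 199\right) 6 \left(1 + 9 \cdot 3\right) = \left(\frac{\sqrt{2} \left(9 + 8\right)}{8} - 199\right) 6 \left(1 + 27\right) = \left(\frac{1}{8} \sqrt{2} \cdot 17 - 199\right) 6 \cdot 28 = \left(\frac{17 \sqrt{2}}{8} - 199\right) 168 = \left(-199 + \frac{17 \sqrt{2}}{8}\right) 168 = -33432 + 357 \sqrt{2}$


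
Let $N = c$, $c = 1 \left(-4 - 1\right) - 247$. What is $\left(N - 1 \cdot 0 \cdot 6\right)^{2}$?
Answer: $63504$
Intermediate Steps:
$c = -252$ ($c = 1 \left(-5\right) - 247 = -5 - 247 = -252$)
$N = -252$
$\left(N - 1 \cdot 0 \cdot 6\right)^{2} = \left(-252 - 1 \cdot 0 \cdot 6\right)^{2} = \left(-252 - 0 \cdot 6\right)^{2} = \left(-252 - 0\right)^{2} = \left(-252 + 0\right)^{2} = \left(-252\right)^{2} = 63504$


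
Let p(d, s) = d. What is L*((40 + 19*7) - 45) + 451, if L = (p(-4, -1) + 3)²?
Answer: 579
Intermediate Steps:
L = 1 (L = (-4 + 3)² = (-1)² = 1)
L*((40 + 19*7) - 45) + 451 = 1*((40 + 19*7) - 45) + 451 = 1*((40 + 133) - 45) + 451 = 1*(173 - 45) + 451 = 1*128 + 451 = 128 + 451 = 579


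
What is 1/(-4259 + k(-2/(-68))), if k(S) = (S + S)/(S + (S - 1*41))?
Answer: -696/2964265 ≈ -0.00023480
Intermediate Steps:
k(S) = 2*S/(-41 + 2*S) (k(S) = (2*S)/(S + (S - 41)) = (2*S)/(S + (-41 + S)) = (2*S)/(-41 + 2*S) = 2*S/(-41 + 2*S))
1/(-4259 + k(-2/(-68))) = 1/(-4259 + 2*(-2/(-68))/(-41 + 2*(-2/(-68)))) = 1/(-4259 + 2*(-2*(-1/68))/(-41 + 2*(-2*(-1/68)))) = 1/(-4259 + 2*(1/34)/(-41 + 2*(1/34))) = 1/(-4259 + 2*(1/34)/(-41 + 1/17)) = 1/(-4259 + 2*(1/34)/(-696/17)) = 1/(-4259 + 2*(1/34)*(-17/696)) = 1/(-4259 - 1/696) = 1/(-2964265/696) = -696/2964265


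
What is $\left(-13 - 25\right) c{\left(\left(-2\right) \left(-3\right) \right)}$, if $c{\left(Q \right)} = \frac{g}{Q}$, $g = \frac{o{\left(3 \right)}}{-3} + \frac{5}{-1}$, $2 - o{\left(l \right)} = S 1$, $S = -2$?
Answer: $\frac{361}{9} \approx 40.111$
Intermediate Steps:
$o{\left(l \right)} = 4$ ($o{\left(l \right)} = 2 - \left(-2\right) 1 = 2 - -2 = 2 + 2 = 4$)
$g = - \frac{19}{3}$ ($g = \frac{4}{-3} + \frac{5}{-1} = 4 \left(- \frac{1}{3}\right) + 5 \left(-1\right) = - \frac{4}{3} - 5 = - \frac{19}{3} \approx -6.3333$)
$c{\left(Q \right)} = - \frac{19}{3 Q}$
$\left(-13 - 25\right) c{\left(\left(-2\right) \left(-3\right) \right)} = \left(-13 - 25\right) \left(- \frac{19}{3 \left(\left(-2\right) \left(-3\right)\right)}\right) = - 38 \left(- \frac{19}{3 \cdot 6}\right) = - 38 \left(\left(- \frac{19}{3}\right) \frac{1}{6}\right) = \left(-38\right) \left(- \frac{19}{18}\right) = \frac{361}{9}$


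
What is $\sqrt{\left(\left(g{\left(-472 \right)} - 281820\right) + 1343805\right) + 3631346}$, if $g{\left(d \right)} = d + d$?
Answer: $7 \sqrt{95763} \approx 2166.2$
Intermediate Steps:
$g{\left(d \right)} = 2 d$
$\sqrt{\left(\left(g{\left(-472 \right)} - 281820\right) + 1343805\right) + 3631346} = \sqrt{\left(\left(2 \left(-472\right) - 281820\right) + 1343805\right) + 3631346} = \sqrt{\left(\left(-944 - 281820\right) + 1343805\right) + 3631346} = \sqrt{\left(-282764 + 1343805\right) + 3631346} = \sqrt{1061041 + 3631346} = \sqrt{4692387} = 7 \sqrt{95763}$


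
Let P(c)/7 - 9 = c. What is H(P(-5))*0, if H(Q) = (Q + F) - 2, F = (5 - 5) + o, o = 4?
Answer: 0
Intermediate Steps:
P(c) = 63 + 7*c
F = 4 (F = (5 - 5) + 4 = 0 + 4 = 4)
H(Q) = 2 + Q (H(Q) = (Q + 4) - 2 = (4 + Q) - 2 = 2 + Q)
H(P(-5))*0 = (2 + (63 + 7*(-5)))*0 = (2 + (63 - 35))*0 = (2 + 28)*0 = 30*0 = 0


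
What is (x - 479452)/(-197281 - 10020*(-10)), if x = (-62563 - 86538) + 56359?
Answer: 572194/97081 ≈ 5.8940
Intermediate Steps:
x = -92742 (x = -149101 + 56359 = -92742)
(x - 479452)/(-197281 - 10020*(-10)) = (-92742 - 479452)/(-197281 - 10020*(-10)) = -572194/(-197281 + 100200) = -572194/(-97081) = -572194*(-1/97081) = 572194/97081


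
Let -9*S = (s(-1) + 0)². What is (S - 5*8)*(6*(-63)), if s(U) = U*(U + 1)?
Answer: 15120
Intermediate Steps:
s(U) = U*(1 + U)
S = 0 (S = -(-(1 - 1) + 0)²/9 = -(-1*0 + 0)²/9 = -(0 + 0)²/9 = -⅑*0² = -⅑*0 = 0)
(S - 5*8)*(6*(-63)) = (0 - 5*8)*(6*(-63)) = (0 - 40)*(-378) = -40*(-378) = 15120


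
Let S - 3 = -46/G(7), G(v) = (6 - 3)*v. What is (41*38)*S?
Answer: 26486/21 ≈ 1261.2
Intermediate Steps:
G(v) = 3*v
S = 17/21 (S = 3 - 46/(3*7) = 3 - 46/21 = 17/21 ≈ 0.80952)
(41*38)*S = (41*38)*(17/21) = 1558*(17/21) = 26486/21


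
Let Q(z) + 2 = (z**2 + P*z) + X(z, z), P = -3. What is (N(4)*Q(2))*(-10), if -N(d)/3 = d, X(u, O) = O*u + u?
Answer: 240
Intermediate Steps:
X(u, O) = u + O*u
Q(z) = -2 + z**2 - 3*z + z*(1 + z) (Q(z) = -2 + ((z**2 - 3*z) + z*(1 + z)) = -2 + (z**2 - 3*z + z*(1 + z)) = -2 + z**2 - 3*z + z*(1 + z))
N(d) = -3*d
(N(4)*Q(2))*(-10) = ((-3*4)*(-2 - 2*2 + 2*2**2))*(-10) = -12*(-2 - 4 + 2*4)*(-10) = -12*(-2 - 4 + 8)*(-10) = -12*2*(-10) = -24*(-10) = 240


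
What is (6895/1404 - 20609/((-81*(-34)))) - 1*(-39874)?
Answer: 2854953707/71604 ≈ 39871.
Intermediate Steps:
(6895/1404 - 20609/((-81*(-34)))) - 1*(-39874) = (6895*(1/1404) - 20609/2754) + 39874 = (6895/1404 - 20609*1/2754) + 39874 = (6895/1404 - 20609/2754) + 39874 = -184189/71604 + 39874 = 2854953707/71604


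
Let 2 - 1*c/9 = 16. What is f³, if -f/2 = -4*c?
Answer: -1024192512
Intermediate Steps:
c = -126 (c = 18 - 9*16 = 18 - 144 = -126)
f = -1008 (f = -(-8)*(-126) = -2*504 = -1008)
f³ = (-1008)³ = -1024192512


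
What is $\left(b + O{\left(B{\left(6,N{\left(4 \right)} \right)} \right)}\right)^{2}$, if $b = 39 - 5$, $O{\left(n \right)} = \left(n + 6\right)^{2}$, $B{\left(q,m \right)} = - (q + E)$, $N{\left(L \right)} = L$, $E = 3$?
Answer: $1849$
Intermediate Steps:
$B{\left(q,m \right)} = -3 - q$ ($B{\left(q,m \right)} = - (q + 3) = - (3 + q) = -3 - q$)
$O{\left(n \right)} = \left(6 + n\right)^{2}$
$b = 34$ ($b = 39 - 5 = 34$)
$\left(b + O{\left(B{\left(6,N{\left(4 \right)} \right)} \right)}\right)^{2} = \left(34 + \left(6 - 9\right)^{2}\right)^{2} = \left(34 + \left(-3\right)^{2}\right)^{2} = \left(34 + 9\right)^{2} = 43^{2} = 1849$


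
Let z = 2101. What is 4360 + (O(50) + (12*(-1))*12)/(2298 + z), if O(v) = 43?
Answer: 19179539/4399 ≈ 4360.0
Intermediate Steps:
4360 + (O(50) + (12*(-1))*12)/(2298 + z) = 4360 + (43 + (12*(-1))*12)/(2298 + 2101) = 4360 + (43 - 12*12)/4399 = 4360 + (43 - 144)*(1/4399) = 4360 - 101*1/4399 = 4360 - 101/4399 = 19179539/4399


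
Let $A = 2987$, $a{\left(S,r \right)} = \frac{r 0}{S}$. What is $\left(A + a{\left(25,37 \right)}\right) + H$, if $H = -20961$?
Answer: $-17974$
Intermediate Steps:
$a{\left(S,r \right)} = 0$ ($a{\left(S,r \right)} = \frac{0}{S} = 0$)
$\left(A + a{\left(25,37 \right)}\right) + H = \left(2987 + 0\right) - 20961 = 2987 - 20961 = -17974$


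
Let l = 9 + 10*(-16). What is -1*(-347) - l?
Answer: 498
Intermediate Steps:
l = -151 (l = 9 - 160 = -151)
-1*(-347) - l = -1*(-347) - 1*(-151) = 347 + 151 = 498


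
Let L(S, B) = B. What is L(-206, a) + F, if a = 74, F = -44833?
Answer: -44759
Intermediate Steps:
L(-206, a) + F = 74 - 44833 = -44759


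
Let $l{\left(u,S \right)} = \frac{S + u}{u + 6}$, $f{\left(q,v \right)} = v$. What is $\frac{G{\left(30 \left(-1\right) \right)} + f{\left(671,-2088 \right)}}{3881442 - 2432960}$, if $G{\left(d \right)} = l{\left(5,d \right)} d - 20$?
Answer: $- \frac{11219}{7966651} \approx -0.0014082$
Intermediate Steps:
$l{\left(u,S \right)} = \frac{S + u}{6 + u}$
$G{\left(d \right)} = -20 + d \left(\frac{5}{11} + \frac{d}{11}\right)$ ($G{\left(d \right)} = \frac{d + 5}{6 + 5} d - 20 = \frac{5 + d}{11} d - 20 = \left(\frac{5}{11} + \frac{d}{11}\right) d - 20 = d \left(\frac{5}{11} + \frac{d}{11}\right) - 20 = -20 + d \left(\frac{5}{11} + \frac{d}{11}\right)$)
$\frac{G{\left(30 \left(-1\right) \right)} + f{\left(671,-2088 \right)}}{3881442 - 2432960} = \frac{\left(-20 + \frac{30 \left(-1\right) \left(5 + 30 \left(-1\right)\right)}{11}\right) - 2088}{3881442 - 2432960} = \frac{\left(-20 + \frac{1}{11} \left(-30\right) \left(5 - 30\right)\right) - 2088}{1448482} = \left(\left(-20 + \frac{1}{11} \left(-30\right) \left(-25\right)\right) - 2088\right) \frac{1}{1448482} = \left(\left(-20 + \frac{750}{11}\right) - 2088\right) \frac{1}{1448482} = \left(\frac{530}{11} - 2088\right) \frac{1}{1448482} = \left(- \frac{22438}{11}\right) \frac{1}{1448482} = - \frac{11219}{7966651}$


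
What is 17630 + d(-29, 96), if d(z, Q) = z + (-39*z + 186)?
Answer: 18918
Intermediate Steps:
d(z, Q) = 186 - 38*z (d(z, Q) = z + (186 - 39*z) = 186 - 38*z)
17630 + d(-29, 96) = 17630 + (186 - 38*(-29)) = 17630 + (186 + 1102) = 17630 + 1288 = 18918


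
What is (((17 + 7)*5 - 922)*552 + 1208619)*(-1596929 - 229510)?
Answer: -1398897026685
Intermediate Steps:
(((17 + 7)*5 - 922)*552 + 1208619)*(-1596929 - 229510) = ((24*5 - 922)*552 + 1208619)*(-1826439) = ((120 - 922)*552 + 1208619)*(-1826439) = (-802*552 + 1208619)*(-1826439) = (-442704 + 1208619)*(-1826439) = 765915*(-1826439) = -1398897026685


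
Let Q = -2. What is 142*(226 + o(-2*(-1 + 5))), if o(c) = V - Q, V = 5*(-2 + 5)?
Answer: 34506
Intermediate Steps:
V = 15 (V = 5*3 = 15)
o(c) = 17 (o(c) = 15 - 1*(-2) = 15 + 2 = 17)
142*(226 + o(-2*(-1 + 5))) = 142*(226 + 17) = 142*243 = 34506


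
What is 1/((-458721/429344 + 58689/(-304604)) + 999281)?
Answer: 32694974944/32671426025509889 ≈ 1.0007e-6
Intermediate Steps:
1/((-458721/429344 + 58689/(-304604)) + 999281) = 1/((-458721*1/429344 + 58689*(-1/304604)) + 999281) = 1/((-458721/429344 - 58689/304604) + 999281) = 1/(-41231505375/32694974944 + 999281) = 1/(32671426025509889/32694974944) = 32694974944/32671426025509889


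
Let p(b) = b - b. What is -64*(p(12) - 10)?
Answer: 640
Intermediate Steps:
p(b) = 0
-64*(p(12) - 10) = -64*(0 - 10) = -64*(-10) = 640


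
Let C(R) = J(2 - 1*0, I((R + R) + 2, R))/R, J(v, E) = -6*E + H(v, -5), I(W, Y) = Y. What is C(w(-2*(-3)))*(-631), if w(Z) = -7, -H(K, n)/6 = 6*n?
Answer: 140082/7 ≈ 20012.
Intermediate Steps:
H(K, n) = -36*n
J(v, E) = 180 - 6*E (J(v, E) = -6*E - 36*(-5) = -6*E + 180 = 180 - 6*E)
C(R) = (180 - 6*R)/R
C(w(-2*(-3)))*(-631) = (-6 + 180/(-7))*(-631) = (-6 + 180*(-⅐))*(-631) = (-6 - 180/7)*(-631) = -222/7*(-631) = 140082/7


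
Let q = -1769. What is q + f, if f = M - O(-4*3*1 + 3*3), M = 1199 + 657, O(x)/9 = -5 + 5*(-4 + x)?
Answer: 447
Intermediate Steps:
O(x) = -225 + 45*x (O(x) = 9*(-5 + 5*(-4 + x)) = 9*(-5 + (-20 + 5*x)) = 9*(-25 + 5*x) = -225 + 45*x)
M = 1856
f = 2216 (f = 1856 - (-225 + 45*(-4*3*1 + 3*3)) = 1856 - (-225 + 45*(-12*1 + 9)) = 1856 - (-225 + 45*(-12 + 9)) = 1856 - (-225 + 45*(-3)) = 1856 - (-225 - 135) = 1856 - 1*(-360) = 1856 + 360 = 2216)
q + f = -1769 + 2216 = 447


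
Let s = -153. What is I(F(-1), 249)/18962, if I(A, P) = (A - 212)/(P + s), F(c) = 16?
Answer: -49/455088 ≈ -0.00010767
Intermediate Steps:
I(A, P) = (-212 + A)/(-153 + P) (I(A, P) = (A - 212)/(P - 153) = (-212 + A)/(-153 + P))
I(F(-1), 249)/18962 = ((-212 + 16)/(-153 + 249))/18962 = (-196/96)*(1/18962) = ((1/96)*(-196))*(1/18962) = -49/24*1/18962 = -49/455088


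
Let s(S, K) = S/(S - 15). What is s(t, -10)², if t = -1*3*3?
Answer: 9/64 ≈ 0.14063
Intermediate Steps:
t = -9 (t = -3*3 = -9)
s(S, K) = S/(-15 + S)
s(t, -10)² = (-9/(-15 - 9))² = (-9/(-24))² = (-9*(-1/24))² = (3/8)² = 9/64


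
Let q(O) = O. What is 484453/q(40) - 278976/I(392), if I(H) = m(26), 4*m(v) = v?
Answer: -16020191/520 ≈ -30808.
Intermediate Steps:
m(v) = v/4
I(H) = 13/2 (I(H) = (1/4)*26 = 13/2)
484453/q(40) - 278976/I(392) = 484453/40 - 278976/13/2 = 484453*(1/40) - 278976*2/13 = 484453/40 - 557952/13 = -16020191/520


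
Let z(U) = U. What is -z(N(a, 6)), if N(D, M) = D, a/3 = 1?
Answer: -3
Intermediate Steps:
a = 3 (a = 3*1 = 3)
-z(N(a, 6)) = -1*3 = -3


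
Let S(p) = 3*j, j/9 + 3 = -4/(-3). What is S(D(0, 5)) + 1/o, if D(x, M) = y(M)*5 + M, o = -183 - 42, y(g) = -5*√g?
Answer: -10126/225 ≈ -45.004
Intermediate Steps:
j = -15 (j = -27 + 9*(-4/(-3)) = -27 + 9*(-4*(-⅓)) = -27 + 9*(4/3) = -27 + 12 = -15)
o = -225
D(x, M) = M - 25*√M (D(x, M) = -5*√M*5 + M = -25*√M + M = M - 25*√M)
S(p) = -45 (S(p) = 3*(-15) = -45)
S(D(0, 5)) + 1/o = -45 + 1/(-225) = -45 - 1/225 = -10126/225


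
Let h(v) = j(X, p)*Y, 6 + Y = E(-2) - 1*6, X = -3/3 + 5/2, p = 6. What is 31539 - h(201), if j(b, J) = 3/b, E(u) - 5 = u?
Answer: 31557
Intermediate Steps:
E(u) = 5 + u
X = 3/2 (X = -3*⅓ + 5*(½) = -1 + 5/2 = 3/2 ≈ 1.5000)
Y = -9 (Y = -6 + ((5 - 2) - 1*6) = -6 + (3 - 6) = -6 - 3 = -9)
h(v) = -18 (h(v) = (3/(3/2))*(-9) = (3*(⅔))*(-9) = 2*(-9) = -18)
31539 - h(201) = 31539 - 1*(-18) = 31539 + 18 = 31557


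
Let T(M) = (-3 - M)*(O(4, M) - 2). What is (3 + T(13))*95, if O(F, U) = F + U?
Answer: -22515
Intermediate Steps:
T(M) = (-3 - M)*(2 + M) (T(M) = (-3 - M)*((4 + M) - 2) = (-3 - M)*(2 + M))
(3 + T(13))*95 = (3 + (-6 - 1*13 - 1*13*(4 + 13)))*95 = (3 + (-6 - 13 - 1*13*17))*95 = (3 + (-6 - 13 - 221))*95 = (3 - 240)*95 = -237*95 = -22515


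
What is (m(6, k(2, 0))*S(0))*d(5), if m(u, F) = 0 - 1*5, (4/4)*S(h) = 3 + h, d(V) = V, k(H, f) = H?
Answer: -75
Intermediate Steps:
S(h) = 3 + h
m(u, F) = -5 (m(u, F) = 0 - 5 = -5)
(m(6, k(2, 0))*S(0))*d(5) = -5*(3 + 0)*5 = -5*3*5 = -15*5 = -75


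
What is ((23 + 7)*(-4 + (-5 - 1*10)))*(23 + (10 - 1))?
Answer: -18240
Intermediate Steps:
((23 + 7)*(-4 + (-5 - 1*10)))*(23 + (10 - 1)) = (30*(-4 + (-5 - 10)))*(23 + 9) = (30*(-4 - 15))*32 = (30*(-19))*32 = -570*32 = -18240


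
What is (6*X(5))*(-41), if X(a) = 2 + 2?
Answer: -984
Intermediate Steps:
X(a) = 4
(6*X(5))*(-41) = (6*4)*(-41) = 24*(-41) = -984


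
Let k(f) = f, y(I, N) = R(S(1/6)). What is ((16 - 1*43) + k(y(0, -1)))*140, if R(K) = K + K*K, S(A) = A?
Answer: -33775/9 ≈ -3752.8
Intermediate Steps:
R(K) = K + K**2
y(I, N) = 7/36 (y(I, N) = (1 + 1/6)/6 = (1/6)*(7/6) = 7/36)
((16 - 1*43) + k(y(0, -1)))*140 = ((16 - 1*43) + 7/36)*140 = ((16 - 43) + 7/36)*140 = (-27 + 7/36)*140 = -965/36*140 = -33775/9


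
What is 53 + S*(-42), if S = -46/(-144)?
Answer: 475/12 ≈ 39.583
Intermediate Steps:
S = 23/72 (S = -46*(-1/144) = 23/72 ≈ 0.31944)
53 + S*(-42) = 53 + (23/72)*(-42) = 53 - 161/12 = 475/12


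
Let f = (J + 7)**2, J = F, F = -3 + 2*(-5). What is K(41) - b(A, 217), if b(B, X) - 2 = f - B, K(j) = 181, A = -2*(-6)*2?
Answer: 167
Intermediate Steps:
F = -13 (F = -3 - 10 = -13)
J = -13
A = 24 (A = 12*2 = 24)
f = 36 (f = (-13 + 7)**2 = (-6)**2 = 36)
b(B, X) = 38 - B (b(B, X) = 2 + (36 - B) = 38 - B)
K(41) - b(A, 217) = 181 - (38 - 1*24) = 181 - (38 - 24) = 181 - 1*14 = 181 - 14 = 167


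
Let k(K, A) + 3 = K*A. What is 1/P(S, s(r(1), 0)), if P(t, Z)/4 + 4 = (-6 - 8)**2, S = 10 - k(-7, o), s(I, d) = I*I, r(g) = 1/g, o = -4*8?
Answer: 1/768 ≈ 0.0013021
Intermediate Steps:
o = -32
k(K, A) = -3 + A*K (k(K, A) = -3 + K*A = -3 + A*K)
s(I, d) = I**2
S = -211 (S = 10 - (-3 - 32*(-7)) = 10 - (-3 + 224) = 10 - 1*221 = 10 - 221 = -211)
P(t, Z) = 768 (P(t, Z) = -16 + 4*(-6 - 8)**2 = -16 + 4*(-14)**2 = -16 + 4*196 = -16 + 784 = 768)
1/P(S, s(r(1), 0)) = 1/768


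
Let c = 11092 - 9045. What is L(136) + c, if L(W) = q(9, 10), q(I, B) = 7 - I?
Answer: 2045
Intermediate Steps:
L(W) = -2 (L(W) = 7 - 1*9 = 7 - 9 = -2)
c = 2047
L(136) + c = -2 + 2047 = 2045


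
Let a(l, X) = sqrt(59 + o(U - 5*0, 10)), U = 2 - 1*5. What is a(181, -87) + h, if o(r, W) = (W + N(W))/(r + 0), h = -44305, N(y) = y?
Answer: -44305 + sqrt(471)/3 ≈ -44298.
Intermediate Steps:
U = -3 (U = 2 - 5 = -3)
o(r, W) = 2*W/r (o(r, W) = (W + W)/(r + 0) = (2*W)/r = 2*W/r)
a(l, X) = sqrt(471)/3 (a(l, X) = sqrt(59 + 2*10/(-3 - 5*0)) = sqrt(59 + 2*10/(-3 + 0)) = sqrt(59 + 2*10/(-3)) = sqrt(59 + 2*10*(-1/3)) = sqrt(59 - 20/3) = sqrt(157/3) = sqrt(471)/3)
a(181, -87) + h = sqrt(471)/3 - 44305 = -44305 + sqrt(471)/3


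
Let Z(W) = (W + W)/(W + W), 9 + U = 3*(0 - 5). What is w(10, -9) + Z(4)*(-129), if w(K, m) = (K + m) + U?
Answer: -152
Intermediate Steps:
U = -24 (U = -9 + 3*(0 - 5) = -9 + 3*(-5) = -9 - 15 = -24)
w(K, m) = -24 + K + m (w(K, m) = (K + m) - 24 = -24 + K + m)
Z(W) = 1 (Z(W) = (2*W)/((2*W)) = (2*W)*(1/(2*W)) = 1)
w(10, -9) + Z(4)*(-129) = (-24 + 10 - 9) + 1*(-129) = -23 - 129 = -152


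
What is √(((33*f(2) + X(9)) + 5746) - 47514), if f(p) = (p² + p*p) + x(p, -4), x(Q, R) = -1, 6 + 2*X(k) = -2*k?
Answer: I*√41549 ≈ 203.84*I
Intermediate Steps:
X(k) = -3 - k (X(k) = -3 + (-2*k)/2 = -3 - k)
f(p) = -1 + 2*p² (f(p) = (p² + p*p) - 1 = (p² + p²) - 1 = 2*p² - 1 = -1 + 2*p²)
√(((33*f(2) + X(9)) + 5746) - 47514) = √(((33*(-1 + 2*2²) + (-3 - 1*9)) + 5746) - 47514) = √(((33*(-1 + 2*4) + (-3 - 9)) + 5746) - 47514) = √(((33*(-1 + 8) - 12) + 5746) - 47514) = √(((33*7 - 12) + 5746) - 47514) = √(((231 - 12) + 5746) - 47514) = √((219 + 5746) - 47514) = √(5965 - 47514) = √(-41549) = I*√41549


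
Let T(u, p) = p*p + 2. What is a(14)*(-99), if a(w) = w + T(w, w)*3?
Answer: -60192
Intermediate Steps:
T(u, p) = 2 + p² (T(u, p) = p² + 2 = 2 + p²)
a(w) = 6 + w + 3*w² (a(w) = w + (2 + w²)*3 = w + (6 + 3*w²) = 6 + w + 3*w²)
a(14)*(-99) = (6 + 14 + 3*14²)*(-99) = (6 + 14 + 3*196)*(-99) = (6 + 14 + 588)*(-99) = 608*(-99) = -60192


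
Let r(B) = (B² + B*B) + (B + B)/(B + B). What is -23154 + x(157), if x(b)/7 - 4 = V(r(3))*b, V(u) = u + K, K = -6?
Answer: -8839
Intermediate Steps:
r(B) = 1 + 2*B² (r(B) = (B² + B²) + (2*B)/((2*B)) = 2*B² + (2*B)*(1/(2*B)) = 2*B² + 1 = 1 + 2*B²)
V(u) = -6 + u (V(u) = u - 6 = -6 + u)
x(b) = 28 + 91*b (x(b) = 28 + 7*((-6 + (1 + 2*3²))*b) = 28 + 7*((-6 + (1 + 2*9))*b) = 28 + 7*((-6 + (1 + 18))*b) = 28 + 7*((-6 + 19)*b) = 28 + 7*(13*b) = 28 + 91*b)
-23154 + x(157) = -23154 + (28 + 91*157) = -23154 + (28 + 14287) = -23154 + 14315 = -8839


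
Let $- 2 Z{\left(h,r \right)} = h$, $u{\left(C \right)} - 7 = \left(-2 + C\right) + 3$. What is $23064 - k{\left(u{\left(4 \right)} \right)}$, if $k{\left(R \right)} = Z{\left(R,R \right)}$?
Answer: $23070$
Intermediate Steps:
$u{\left(C \right)} = 8 + C$ ($u{\left(C \right)} = 7 + \left(\left(-2 + C\right) + 3\right) = 7 + \left(1 + C\right) = 8 + C$)
$Z{\left(h,r \right)} = - \frac{h}{2}$
$k{\left(R \right)} = - \frac{R}{2}$
$23064 - k{\left(u{\left(4 \right)} \right)} = 23064 - - \frac{8 + 4}{2} = 23064 - \left(- \frac{1}{2}\right) 12 = 23064 - -6 = 23064 + 6 = 23070$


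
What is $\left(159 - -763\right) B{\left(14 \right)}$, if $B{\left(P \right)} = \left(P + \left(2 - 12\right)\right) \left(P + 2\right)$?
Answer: $59008$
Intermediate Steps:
$B{\left(P \right)} = \left(-10 + P\right) \left(2 + P\right)$ ($B{\left(P \right)} = \left(P + \left(2 - 12\right)\right) \left(2 + P\right) = \left(P - 10\right) \left(2 + P\right) = \left(-10 + P\right) \left(2 + P\right)$)
$\left(159 - -763\right) B{\left(14 \right)} = \left(159 - -763\right) \left(-20 + 14^{2} - 112\right) = \left(159 + 763\right) \left(-20 + 196 - 112\right) = 922 \cdot 64 = 59008$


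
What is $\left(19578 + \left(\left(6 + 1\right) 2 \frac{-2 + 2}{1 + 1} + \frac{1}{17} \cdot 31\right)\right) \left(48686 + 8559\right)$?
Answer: $\frac{19054398965}{17} \approx 1.1208 \cdot 10^{9}$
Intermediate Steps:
$\left(19578 + \left(\left(6 + 1\right) 2 \frac{-2 + 2}{1 + 1} + \frac{1}{17} \cdot 31\right)\right) \left(48686 + 8559\right) = \left(19578 + \left(7 \cdot 2 \cdot \frac{0}{2} + \frac{1}{17} \cdot 31\right)\right) 57245 = \left(19578 + \left(14 \cdot 0 \cdot \frac{1}{2} + \frac{31}{17}\right)\right) 57245 = \left(19578 + \left(14 \cdot 0 + \frac{31}{17}\right)\right) 57245 = \left(19578 + \left(0 + \frac{31}{17}\right)\right) 57245 = \left(19578 + \frac{31}{17}\right) 57245 = \frac{332857}{17} \cdot 57245 = \frac{19054398965}{17}$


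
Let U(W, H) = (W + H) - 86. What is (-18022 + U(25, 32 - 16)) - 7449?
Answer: -25516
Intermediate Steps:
U(W, H) = -86 + H + W (U(W, H) = (H + W) - 86 = -86 + H + W)
(-18022 + U(25, 32 - 16)) - 7449 = (-18022 + (-86 + (32 - 16) + 25)) - 7449 = (-18022 + (-86 + 16 + 25)) - 7449 = (-18022 - 45) - 7449 = -18067 - 7449 = -25516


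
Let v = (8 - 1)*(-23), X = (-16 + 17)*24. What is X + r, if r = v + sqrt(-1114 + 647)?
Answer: -137 + I*sqrt(467) ≈ -137.0 + 21.61*I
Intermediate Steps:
X = 24 (X = 1*24 = 24)
v = -161 (v = 7*(-23) = -161)
r = -161 + I*sqrt(467) (r = -161 + sqrt(-1114 + 647) = -161 + sqrt(-467) = -161 + I*sqrt(467) ≈ -161.0 + 21.61*I)
X + r = 24 + (-161 + I*sqrt(467)) = -137 + I*sqrt(467)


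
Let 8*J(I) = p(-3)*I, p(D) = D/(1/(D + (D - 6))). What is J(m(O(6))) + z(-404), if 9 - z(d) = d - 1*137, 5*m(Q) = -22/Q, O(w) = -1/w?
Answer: 3344/5 ≈ 668.80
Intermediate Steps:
m(Q) = -22/(5*Q) (m(Q) = (-22/Q)/5 = -22/(5*Q))
z(d) = 146 - d (z(d) = 9 - (d - 1*137) = 9 - (d - 137) = 9 - (-137 + d) = 9 + (137 - d) = 146 - d)
p(D) = D*(-6 + 2*D) (p(D) = D/(1/(D + (-6 + D))) = D/(1/(-6 + 2*D)) = D*(-6 + 2*D))
J(I) = 9*I/2 (J(I) = ((2*(-3)*(-3 - 3))*I)/8 = ((2*(-3)*(-6))*I)/8 = (36*I)/8 = 9*I/2)
J(m(O(6))) + z(-404) = 9*(-22/(5*((-1/6))))/2 + (146 - 1*(-404)) = 9*(-22/(5*((-1*⅙))))/2 + (146 + 404) = 9*(-22/(5*(-⅙)))/2 + 550 = 9*(-22/5*(-6))/2 + 550 = (9/2)*(132/5) + 550 = 594/5 + 550 = 3344/5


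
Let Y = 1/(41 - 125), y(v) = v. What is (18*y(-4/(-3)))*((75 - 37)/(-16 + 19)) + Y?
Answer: 25535/84 ≈ 303.99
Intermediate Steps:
Y = -1/84 (Y = 1/(-84) = -1/84 ≈ -0.011905)
(18*y(-4/(-3)))*((75 - 37)/(-16 + 19)) + Y = (18*(-4/(-3)))*((75 - 37)/(-16 + 19)) - 1/84 = (18*(-4*(-⅓)))*(38/3) - 1/84 = (18*(4/3))*(38*(⅓)) - 1/84 = 24*(38/3) - 1/84 = 304 - 1/84 = 25535/84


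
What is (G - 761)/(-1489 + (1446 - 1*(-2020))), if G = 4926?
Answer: 4165/1977 ≈ 2.1067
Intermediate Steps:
(G - 761)/(-1489 + (1446 - 1*(-2020))) = (4926 - 761)/(-1489 + (1446 - 1*(-2020))) = 4165/(-1489 + (1446 + 2020)) = 4165/(-1489 + 3466) = 4165/1977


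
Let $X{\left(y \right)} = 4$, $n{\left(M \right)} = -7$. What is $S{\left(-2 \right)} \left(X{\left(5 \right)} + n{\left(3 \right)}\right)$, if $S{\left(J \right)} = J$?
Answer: $6$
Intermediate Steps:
$S{\left(-2 \right)} \left(X{\left(5 \right)} + n{\left(3 \right)}\right) = - 2 \left(4 - 7\right) = \left(-2\right) \left(-3\right) = 6$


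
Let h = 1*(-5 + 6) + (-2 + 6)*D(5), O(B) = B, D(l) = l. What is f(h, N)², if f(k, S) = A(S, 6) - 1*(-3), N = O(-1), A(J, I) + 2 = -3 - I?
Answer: 64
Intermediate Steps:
A(J, I) = -5 - I (A(J, I) = -2 + (-3 - I) = -5 - I)
N = -1
h = 21 (h = 1*(-5 + 6) + (-2 + 6)*5 = 1*1 + 4*5 = 1 + 20 = 21)
f(k, S) = -8 (f(k, S) = (-5 - 1*6) - 1*(-3) = (-5 - 6) + 3 = -11 + 3 = -8)
f(h, N)² = (-8)² = 64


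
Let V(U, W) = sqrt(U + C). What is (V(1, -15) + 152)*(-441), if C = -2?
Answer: -67032 - 441*I ≈ -67032.0 - 441.0*I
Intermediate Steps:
V(U, W) = sqrt(-2 + U) (V(U, W) = sqrt(U - 2) = sqrt(-2 + U))
(V(1, -15) + 152)*(-441) = (sqrt(-2 + 1) + 152)*(-441) = (sqrt(-1) + 152)*(-441) = (I + 152)*(-441) = (152 + I)*(-441) = -67032 - 441*I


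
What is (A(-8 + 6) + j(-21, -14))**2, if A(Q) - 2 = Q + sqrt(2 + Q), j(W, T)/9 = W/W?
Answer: 81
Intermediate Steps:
j(W, T) = 9 (j(W, T) = 9*(W/W) = 9*1 = 9)
A(Q) = 2 + Q + sqrt(2 + Q) (A(Q) = 2 + (Q + sqrt(2 + Q)) = 2 + Q + sqrt(2 + Q))
(A(-8 + 6) + j(-21, -14))**2 = ((2 + (-8 + 6) + sqrt(2 + (-8 + 6))) + 9)**2 = ((2 - 2 + sqrt(2 - 2)) + 9)**2 = ((2 - 2 + sqrt(0)) + 9)**2 = ((2 - 2 + 0) + 9)**2 = (0 + 9)**2 = 9**2 = 81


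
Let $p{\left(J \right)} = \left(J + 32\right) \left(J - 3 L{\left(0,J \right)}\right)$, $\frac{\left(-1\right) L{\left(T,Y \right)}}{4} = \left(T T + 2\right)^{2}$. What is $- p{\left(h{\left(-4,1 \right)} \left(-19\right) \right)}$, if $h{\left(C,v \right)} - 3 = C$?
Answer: $-3417$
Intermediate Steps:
$h{\left(C,v \right)} = 3 + C$
$L{\left(T,Y \right)} = - 4 \left(2 + T^{2}\right)^{2}$ ($L{\left(T,Y \right)} = - 4 \left(T T + 2\right)^{2} = - 4 \left(T^{2} + 2\right)^{2} = - 4 \left(2 + T^{2}\right)^{2}$)
$p{\left(J \right)} = \left(32 + J\right) \left(48 + J\right)$ ($p{\left(J \right)} = \left(J + 32\right) \left(J - 3 \left(- 4 \left(2 + 0^{2}\right)^{2}\right)\right) = \left(32 + J\right) \left(J - 3 \left(- 4 \left(2 + 0\right)^{2}\right)\right) = \left(32 + J\right) \left(J - 3 \left(- 4 \cdot 2^{2}\right)\right) = \left(32 + J\right) \left(J - 3 \left(\left(-4\right) 4\right)\right) = \left(32 + J\right) \left(J - -48\right) = \left(32 + J\right) \left(J + 48\right) = \left(32 + J\right) \left(48 + J\right)$)
$- p{\left(h{\left(-4,1 \right)} \left(-19\right) \right)} = - (1536 + \left(\left(3 - 4\right) \left(-19\right)\right)^{2} + 80 \left(3 - 4\right) \left(-19\right)) = - (1536 + \left(\left(-1\right) \left(-19\right)\right)^{2} + 80 \left(\left(-1\right) \left(-19\right)\right)) = - (1536 + 19^{2} + 80 \cdot 19) = - (1536 + 361 + 1520) = \left(-1\right) 3417 = -3417$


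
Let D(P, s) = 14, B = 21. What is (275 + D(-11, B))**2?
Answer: 83521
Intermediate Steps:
(275 + D(-11, B))**2 = (275 + 14)**2 = 289**2 = 83521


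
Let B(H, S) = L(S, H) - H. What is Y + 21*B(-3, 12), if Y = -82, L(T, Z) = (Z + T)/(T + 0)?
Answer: -13/4 ≈ -3.2500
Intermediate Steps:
L(T, Z) = (T + Z)/T
B(H, S) = -H + (H + S)/S (B(H, S) = (S + H)/S - H = (H + S)/S - H = -H + (H + S)/S)
Y + 21*B(-3, 12) = -82 + 21*(1 - 1*(-3) - 3/12) = -82 + 21*(1 + 3 - 3*1/12) = -82 + 21*(1 + 3 - ¼) = -82 + 21*(15/4) = -82 + 315/4 = -13/4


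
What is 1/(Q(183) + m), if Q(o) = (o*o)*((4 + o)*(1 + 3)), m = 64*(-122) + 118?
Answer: 1/25042082 ≈ 3.9933e-8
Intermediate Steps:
m = -7690 (m = -7808 + 118 = -7690)
Q(o) = o**2*(16 + 4*o) (Q(o) = o**2*((4 + o)*4) = o**2*(16 + 4*o))
1/(Q(183) + m) = 1/(4*183**2*(4 + 183) - 7690) = 1/(4*33489*187 - 7690) = 1/(25049772 - 7690) = 1/25042082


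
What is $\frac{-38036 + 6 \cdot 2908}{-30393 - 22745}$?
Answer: $\frac{10294}{26569} \approx 0.38744$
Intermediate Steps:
$\frac{-38036 + 6 \cdot 2908}{-30393 - 22745} = \frac{-38036 + 17448}{-53138} = \left(-20588\right) \left(- \frac{1}{53138}\right) = \frac{10294}{26569}$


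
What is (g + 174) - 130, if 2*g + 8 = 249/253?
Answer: 20489/506 ≈ 40.492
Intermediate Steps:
g = -1775/506 (g = -4 + (249/253)/2 = -4 + (249*(1/253))/2 = -4 + (½)*(249/253) = -4 + 249/506 = -1775/506 ≈ -3.5079)
(g + 174) - 130 = (-1775/506 + 174) - 130 = 86269/506 - 130 = 20489/506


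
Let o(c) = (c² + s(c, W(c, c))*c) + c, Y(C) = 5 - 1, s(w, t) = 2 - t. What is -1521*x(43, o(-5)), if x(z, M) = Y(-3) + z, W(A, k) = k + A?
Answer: -71487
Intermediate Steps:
W(A, k) = A + k
Y(C) = 4
o(c) = c + c² + c*(2 - 2*c) (o(c) = (c² + (2 - (c + c))*c) + c = (c² + (2 - 2*c)*c) + c = (c² + c*(2 - 2*c)) + c = c + c² + c*(2 - 2*c))
x(z, M) = 4 + z
-1521*x(43, o(-5)) = -1521*(4 + 43) = -1521*47 = -71487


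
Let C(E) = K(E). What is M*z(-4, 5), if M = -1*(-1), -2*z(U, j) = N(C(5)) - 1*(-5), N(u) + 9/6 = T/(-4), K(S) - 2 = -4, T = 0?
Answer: -7/4 ≈ -1.7500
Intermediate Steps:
K(S) = -2 (K(S) = 2 - 4 = -2)
C(E) = -2
N(u) = -3/2 (N(u) = -3/2 + 0/(-4) = -3/2 + 0*(-¼) = -3/2 + 0 = -3/2)
z(U, j) = -7/4 (z(U, j) = -(-3/2 - 1*(-5))/2 = -(-3/2 + 5)/2 = -½*7/2 = -7/4)
M = 1
M*z(-4, 5) = 1*(-7/4) = -7/4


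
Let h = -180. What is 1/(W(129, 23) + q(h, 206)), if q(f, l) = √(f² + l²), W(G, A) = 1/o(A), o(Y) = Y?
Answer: -23/39588243 + 1058*√18709/39588243 ≈ 0.0036549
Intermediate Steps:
W(G, A) = 1/A
1/(W(129, 23) + q(h, 206)) = 1/(1/23 + √((-180)² + 206²)) = 1/(1/23 + √(32400 + 42436)) = 1/(1/23 + √74836) = 1/(1/23 + 2*√18709)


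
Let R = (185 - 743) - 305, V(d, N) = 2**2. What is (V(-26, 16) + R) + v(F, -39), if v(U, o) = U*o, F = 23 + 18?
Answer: -2458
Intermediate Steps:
V(d, N) = 4
R = -863 (R = -558 - 305 = -863)
F = 41
(V(-26, 16) + R) + v(F, -39) = (4 - 863) + 41*(-39) = -859 - 1599 = -2458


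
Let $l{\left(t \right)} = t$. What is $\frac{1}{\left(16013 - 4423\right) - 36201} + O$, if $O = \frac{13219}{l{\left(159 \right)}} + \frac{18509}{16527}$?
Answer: $\frac{1816400393797}{21557537841} \approx 84.258$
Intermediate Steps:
$O = \frac{73804448}{875931}$ ($O = \frac{13219}{159} + \frac{18509}{16527} = \frac{73804448}{875931} \approx 84.258$)
$\frac{1}{\left(16013 - 4423\right) - 36201} + O = \frac{1}{\left(16013 - 4423\right) - 36201} + \frac{73804448}{875931} = \frac{1}{11590 - 36201} + \frac{73804448}{875931} = \frac{1}{-24611} + \frac{73804448}{875931} = - \frac{1}{24611} + \frac{73804448}{875931} = \frac{1816400393797}{21557537841}$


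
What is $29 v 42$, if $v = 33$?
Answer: $40194$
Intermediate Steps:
$29 v 42 = 29 \cdot 33 \cdot 42 = 957 \cdot 42 = 40194$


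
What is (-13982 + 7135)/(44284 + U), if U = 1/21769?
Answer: -149052343/964018397 ≈ -0.15462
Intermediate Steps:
U = 1/21769 ≈ 4.5937e-5
(-13982 + 7135)/(44284 + U) = (-13982 + 7135)/(44284 + 1/21769) = -6847/964018397/21769 = -6847*21769/964018397 = -149052343/964018397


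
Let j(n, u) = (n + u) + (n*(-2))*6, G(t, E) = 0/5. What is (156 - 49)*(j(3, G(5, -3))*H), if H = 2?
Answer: -7062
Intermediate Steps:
G(t, E) = 0 (G(t, E) = 0*(⅕) = 0)
j(n, u) = u - 11*n (j(n, u) = (n + u) - 2*n*6 = (n + u) - 12*n = u - 11*n)
(156 - 49)*(j(3, G(5, -3))*H) = (156 - 49)*((0 - 11*3)*2) = 107*((0 - 33)*2) = 107*(-33*2) = 107*(-66) = -7062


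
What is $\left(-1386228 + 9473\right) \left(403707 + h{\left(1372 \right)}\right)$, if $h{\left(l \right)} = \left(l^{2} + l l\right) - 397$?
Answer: $-5738422226890$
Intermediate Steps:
$h{\left(l \right)} = -397 + 2 l^{2}$ ($h{\left(l \right)} = \left(l^{2} + l^{2}\right) - 397 = 2 l^{2} - 397 = -397 + 2 l^{2}$)
$\left(-1386228 + 9473\right) \left(403707 + h{\left(1372 \right)}\right) = \left(-1386228 + 9473\right) \left(403707 - \left(397 - 2 \cdot 1372^{2}\right)\right) = - 1376755 \left(403707 + \left(-397 + 2 \cdot 1882384\right)\right) = - 1376755 \left(403707 + \left(-397 + 3764768\right)\right) = - 1376755 \left(403707 + 3764371\right) = \left(-1376755\right) 4168078 = -5738422226890$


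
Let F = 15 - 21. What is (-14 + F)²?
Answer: 400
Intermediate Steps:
F = -6
(-14 + F)² = (-14 - 6)² = (-20)² = 400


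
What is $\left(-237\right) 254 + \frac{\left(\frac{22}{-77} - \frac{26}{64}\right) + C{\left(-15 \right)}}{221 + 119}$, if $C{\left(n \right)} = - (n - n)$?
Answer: $- \frac{916935967}{15232} \approx -60198.0$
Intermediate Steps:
$C{\left(n \right)} = 0$ ($C{\left(n \right)} = \left(-1\right) 0 = 0$)
$\left(-237\right) 254 + \frac{\left(\frac{22}{-77} - \frac{26}{64}\right) + C{\left(-15 \right)}}{221 + 119} = \left(-237\right) 254 + \frac{\left(\frac{22}{-77} - \frac{26}{64}\right) + 0}{221 + 119} = -60198 + \frac{\left(22 \left(- \frac{1}{77}\right) - \frac{13}{32}\right) + 0}{340} = -60198 + \left(\left(- \frac{2}{7} - \frac{13}{32}\right) + 0\right) \frac{1}{340} = -60198 + \left(- \frac{155}{224} + 0\right) \frac{1}{340} = -60198 - \frac{31}{15232} = - \frac{916935967}{15232}$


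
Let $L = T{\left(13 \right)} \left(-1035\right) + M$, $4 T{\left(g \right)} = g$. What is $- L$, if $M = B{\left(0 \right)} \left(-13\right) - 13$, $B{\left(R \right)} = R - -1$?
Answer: $\frac{13559}{4} \approx 3389.8$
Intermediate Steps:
$B{\left(R \right)} = 1 + R$ ($B{\left(R \right)} = R + 1 = 1 + R$)
$T{\left(g \right)} = \frac{g}{4}$
$M = -26$ ($M = \left(1 + 0\right) \left(-13\right) - 13 = 1 \left(-13\right) - 13 = -13 - 13 = -26$)
$L = - \frac{13559}{4}$ ($L = \frac{1}{4} \cdot 13 \left(-1035\right) - 26 = \frac{13}{4} \left(-1035\right) - 26 = - \frac{13455}{4} - 26 = - \frac{13559}{4} \approx -3389.8$)
$- L = \left(-1\right) \left(- \frac{13559}{4}\right) = \frac{13559}{4}$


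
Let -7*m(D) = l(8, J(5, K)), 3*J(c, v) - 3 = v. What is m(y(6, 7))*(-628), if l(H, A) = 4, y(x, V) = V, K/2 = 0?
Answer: 2512/7 ≈ 358.86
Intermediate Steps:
K = 0 (K = 2*0 = 0)
J(c, v) = 1 + v/3
m(D) = -4/7 (m(D) = -⅐*4 = -4/7)
m(y(6, 7))*(-628) = -4/7*(-628) = 2512/7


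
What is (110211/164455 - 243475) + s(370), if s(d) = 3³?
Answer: -40036130629/164455 ≈ -2.4345e+5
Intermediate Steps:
s(d) = 27
(110211/164455 - 243475) + s(370) = (110211/164455 - 243475) + 27 = -40040570914/164455 + 27 = -40036130629/164455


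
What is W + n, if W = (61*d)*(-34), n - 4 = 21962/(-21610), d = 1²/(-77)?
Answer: 24891973/831985 ≈ 29.919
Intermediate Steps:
d = -1/77 (d = 1*(-1/77) = -1/77 ≈ -0.012987)
n = 32239/10805 (n = 4 + 21962/(-21610) = 4 + 21962*(-1/21610) = 4 - 10981/10805 = 32239/10805 ≈ 2.9837)
W = 2074/77 (W = (61*(-1/77))*(-34) = -61/77*(-34) = 2074/77 ≈ 26.935)
W + n = 2074/77 + 32239/10805 = 24891973/831985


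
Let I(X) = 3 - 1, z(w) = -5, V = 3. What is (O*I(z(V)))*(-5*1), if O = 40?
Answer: -400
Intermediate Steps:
I(X) = 2
(O*I(z(V)))*(-5*1) = (40*2)*(-5*1) = 80*(-5) = -400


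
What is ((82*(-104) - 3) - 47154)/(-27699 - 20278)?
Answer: 55685/47977 ≈ 1.1607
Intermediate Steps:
((82*(-104) - 3) - 47154)/(-27699 - 20278) = ((-8528 - 3) - 47154)/(-47977) = (-8531 - 47154)*(-1/47977) = -55685*(-1/47977) = 55685/47977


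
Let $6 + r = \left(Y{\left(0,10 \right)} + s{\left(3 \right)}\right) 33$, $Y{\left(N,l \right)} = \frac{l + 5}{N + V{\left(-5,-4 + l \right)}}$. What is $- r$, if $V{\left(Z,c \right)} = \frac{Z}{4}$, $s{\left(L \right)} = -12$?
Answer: $798$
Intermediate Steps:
$V{\left(Z,c \right)} = \frac{Z}{4}$ ($V{\left(Z,c \right)} = Z \frac{1}{4} = \frac{Z}{4}$)
$Y{\left(N,l \right)} = \frac{5 + l}{- \frac{5}{4} + N}$ ($Y{\left(N,l \right)} = \frac{l + 5}{N + \frac{1}{4} \left(-5\right)} = \frac{5 + l}{N - \frac{5}{4}} = \frac{5 + l}{- \frac{5}{4} + N}$)
$r = -798$ ($r = -6 + \left(\frac{4 \left(5 + 10\right)}{-5 + 4 \cdot 0} - 12\right) 33 = -6 + \left(4 \frac{1}{-5 + 0} \cdot 15 - 12\right) 33 = -6 + \left(4 \frac{1}{-5} \cdot 15 - 12\right) 33 = -6 + \left(4 \left(- \frac{1}{5}\right) 15 - 12\right) 33 = -6 + \left(-12 - 12\right) 33 = -6 - 792 = -798$)
$- r = \left(-1\right) \left(-798\right) = 798$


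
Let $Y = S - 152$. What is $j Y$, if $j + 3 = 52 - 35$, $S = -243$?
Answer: $-5530$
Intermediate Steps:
$Y = -395$ ($Y = -243 - 152 = -395$)
$j = 14$ ($j = -3 + \left(52 - 35\right) = -3 + 17 = 14$)
$j Y = 14 \left(-395\right) = -5530$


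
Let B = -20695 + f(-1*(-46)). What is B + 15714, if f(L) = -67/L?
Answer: -229193/46 ≈ -4982.5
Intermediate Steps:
B = -952037/46 (B = -20695 - 67/((-1*(-46))) = -20695 - 67/46 = -952037/46 ≈ -20696.)
B + 15714 = -952037/46 + 15714 = -229193/46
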